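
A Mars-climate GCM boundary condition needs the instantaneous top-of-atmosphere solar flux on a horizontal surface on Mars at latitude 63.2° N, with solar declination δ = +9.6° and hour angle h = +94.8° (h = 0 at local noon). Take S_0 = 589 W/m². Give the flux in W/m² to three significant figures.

cos θ_z = sin ϕ sin δ + cos ϕ cos δ cos h = 0.148855 + -0.037200 = 0.111655.
Flux = S_0 · cos θ_z = 589 × 0.111655 = 65.76 W/m².

65.8 W/m²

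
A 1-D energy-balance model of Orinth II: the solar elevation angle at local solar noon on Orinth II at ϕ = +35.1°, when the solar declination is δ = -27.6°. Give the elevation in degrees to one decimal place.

27.3°

At local noon the hour angle is zero, so the zenith angle equals |ϕ − δ| = |+35.1° − (-27.600°)| = 62.700°.
Elevation = 90° − 62.700° = 27.3°.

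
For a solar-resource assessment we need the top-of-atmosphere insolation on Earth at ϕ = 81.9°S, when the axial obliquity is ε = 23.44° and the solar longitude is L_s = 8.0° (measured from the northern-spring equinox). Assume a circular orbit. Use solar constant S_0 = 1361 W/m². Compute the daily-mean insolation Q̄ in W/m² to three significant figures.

Q̄ ≈ 28.3 W/m²

Solar declination: sin δ = sin ε · sin L_s = sin 23.44° × sin 8.0° = 0.05536, so δ = +3.174°.
cos h₀ = −tan(-81.9°) tan(+3.174°) = 0.3896, h₀ = 1.1706 rad.
Bracket: h₀ sin ϕ sin δ + cos ϕ cos δ sin h₀ = 1.1706×-0.99002×0.05536 + 0.14090×0.99847×0.92099 = -0.064158 + 0.129569 = 0.065411.
Q̄ = (S_0/π) × [bracket] = (1361/π) × 0.065411 = 28.34 W/m².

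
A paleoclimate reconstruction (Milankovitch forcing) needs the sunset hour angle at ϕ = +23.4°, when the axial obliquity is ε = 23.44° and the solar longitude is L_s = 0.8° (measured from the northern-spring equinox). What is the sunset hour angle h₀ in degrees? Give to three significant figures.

h₀ = 90.1°

Solar declination: sin δ = sin ε · sin L_s = sin 23.44° × sin 0.8° = 0.00555, so δ = +0.318°.
cos h₀ = −tan ϕ · tan δ = −tan(+23.4°) × tan(+0.318°) = -0.0024, so h₀ = 1.5732 rad = 90.14°.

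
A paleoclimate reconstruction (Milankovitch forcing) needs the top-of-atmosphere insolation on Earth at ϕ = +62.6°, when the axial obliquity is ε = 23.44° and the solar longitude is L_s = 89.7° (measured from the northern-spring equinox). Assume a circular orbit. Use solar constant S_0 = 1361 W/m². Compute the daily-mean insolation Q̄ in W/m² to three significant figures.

Q̄ ≈ 492 W/m²

Solar declination: sin δ = sin ε · sin L_s = sin 23.44° × sin 89.7° = 0.39778, so δ = +23.440°.
cos h₀ = −tan(+62.6°) tan(+23.440°) = -0.8364, h₀ = 2.5615 rad.
Bracket: h₀ sin ϕ sin δ + cos ϕ cos δ sin h₀ = 2.5615×0.88782×0.39778 + 0.46020×0.91748×0.54808 = 0.904612 + 0.231413 = 1.136025.
Q̄ = (S_0/π) × [bracket] = (1361/π) × 1.136025 = 492.1 W/m².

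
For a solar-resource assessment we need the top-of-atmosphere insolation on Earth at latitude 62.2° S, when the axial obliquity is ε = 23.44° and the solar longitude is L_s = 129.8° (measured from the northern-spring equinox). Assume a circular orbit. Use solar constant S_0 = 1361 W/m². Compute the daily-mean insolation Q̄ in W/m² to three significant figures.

Q̄ ≈ 45.3 W/m²

Solar declination: sin δ = sin ε · sin L_s = sin 23.44° × sin 129.8° = 0.30561, so δ = +17.795°.
cos h₀ = −tan(-62.2°) tan(+17.795°) = 0.6088, h₀ = 0.9163 rad.
Bracket: h₀ sin ϕ sin δ + cos ϕ cos δ sin h₀ = 0.9163×-0.88458×0.30561 + 0.46639×0.95216×0.79334 = -0.247709 + 0.352305 = 0.104596.
Q̄ = (S_0/π) × [bracket] = (1361/π) × 0.104596 = 45.31 W/m².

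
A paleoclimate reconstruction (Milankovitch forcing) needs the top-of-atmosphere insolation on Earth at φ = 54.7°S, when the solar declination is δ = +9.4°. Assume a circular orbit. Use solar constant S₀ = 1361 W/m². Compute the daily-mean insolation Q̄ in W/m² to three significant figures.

Q̄ ≈ 163 W/m²

cos H₀ = −tan(-54.7°) tan(+9.400°) = 0.2338, H₀ = 1.3348 rad.
Bracket: H₀ sin φ sin δ + cos φ cos δ sin H₀ = 1.3348×-0.81614×0.16333 + 0.57786×0.98657×0.97228 = -0.177929 + 0.554296 = 0.376367.
Q̄ = (S₀/π) × [bracket] = (1361/π) × 0.376367 = 163.0 W/m².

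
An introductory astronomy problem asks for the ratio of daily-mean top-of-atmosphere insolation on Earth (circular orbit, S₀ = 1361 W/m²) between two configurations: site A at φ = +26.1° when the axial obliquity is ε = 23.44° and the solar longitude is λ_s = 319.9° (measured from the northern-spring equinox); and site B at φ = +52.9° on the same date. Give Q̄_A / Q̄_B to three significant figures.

Q̄_A / Q̄_B ≈ 2.34

— Configuration A (φ=+26.1°):
Solar declination: sin δ = sin ε · sin λ_s = sin 23.44° × sin 319.9° = -0.25622, so δ = -14.846°.
cos H₀ = −tan(+26.1°) tan(-14.846°) = 0.1299, H₀ = 1.4406 rad.
Bracket: H₀ sin φ sin δ + cos φ cos δ sin H₀ = 1.4406×0.43994×-0.25622 + 0.89803×0.96662×0.99153 = -0.162386 + 0.860701 = 0.698315.
Q̄ = (S₀/π) × [bracket] = (1361/π) × 0.698315 = 302.52 W/m².
— Configuration B (φ=+52.9°):
cos H₀ = −tan(+52.9°) tan(-14.846°) = 0.3505, H₀ = 1.2127 rad.
Bracket: H₀ sin φ sin δ + cos φ cos δ sin H₀ = 1.2127×0.79758×-0.25622 + 0.60321×0.96662×0.93657 = -0.247822 + 0.546090 = 0.298268.
Q̄ = (S₀/π) × [bracket] = (1361/π) × 0.298268 = 129.22 W/m².
Ratio Q̄_A / Q̄_B = 302.52 / 129.22 = 2.341.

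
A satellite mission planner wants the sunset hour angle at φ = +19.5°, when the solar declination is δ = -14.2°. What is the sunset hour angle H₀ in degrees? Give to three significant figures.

cos H₀ = −tan φ · tan δ = −tan(+19.5°) × tan(-14.200°) = 0.0896, so H₀ = 1.4811 rad = 84.86°.

H₀ = 84.9°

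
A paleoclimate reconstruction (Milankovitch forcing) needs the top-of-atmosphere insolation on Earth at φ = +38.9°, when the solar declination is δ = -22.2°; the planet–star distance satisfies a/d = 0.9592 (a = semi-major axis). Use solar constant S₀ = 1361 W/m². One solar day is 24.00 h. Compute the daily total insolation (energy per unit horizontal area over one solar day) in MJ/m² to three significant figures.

13.3 MJ/m²

cos H₀ = −tan(+38.9°) tan(-22.200°) = 0.3293, H₀ = 1.2352 rad.
Bracket: H₀ sin φ sin δ + cos φ cos δ sin H₀ = 1.2352×0.62796×-0.37784 + 0.77824×0.92587×0.94423 = -0.293074 + 0.680364 = 0.387290.
Inverse-square distance factor (a/d)² = 0.9592² = 0.920065.
Q̄ = (S₀/π) × 0.920065 × [bracket] = (1361/π) × 0.920065 × 0.387290 = 154.37 W/m².
Daily total = Q̄ × 24.00 h × 3600 s/h = 154.37 × 24.00 × 3600 / 10⁶ = 13.34 MJ/m².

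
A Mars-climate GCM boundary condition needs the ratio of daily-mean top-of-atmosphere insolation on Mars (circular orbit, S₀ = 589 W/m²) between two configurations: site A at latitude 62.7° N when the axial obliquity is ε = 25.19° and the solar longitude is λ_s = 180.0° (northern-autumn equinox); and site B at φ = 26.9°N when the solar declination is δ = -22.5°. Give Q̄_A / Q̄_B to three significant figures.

— Configuration A (φ=+62.7°):
Solar declination: sin δ = sin ε · sin λ_s = sin 25.19° × sin 180.0° = 0.00000, so δ = +0.000°.
cos H₀ = −tan(+62.7°) tan(+0.000°) = -0.0000, H₀ = 1.5708 rad.
Bracket: H₀ sin φ sin δ + cos φ cos δ sin H₀ = 1.5708×0.88862×0.00000 + 0.45865×1.00000×1.00000 = 0.000000 + 0.458650 = 0.458650.
Q̄ = (S₀/π) × [bracket] = (589/π) × 0.458650 = 85.990 W/m².
— Configuration B (φ=+26.9°):
cos H₀ = −tan(+26.9°) tan(-22.500°) = 0.2101, H₀ = 1.3591 rad.
Bracket: H₀ sin φ sin δ + cos φ cos δ sin H₀ = 1.3591×0.45243×-0.38268 + 0.89180×0.92388×0.97767 = -0.235309 + 0.805518 = 0.570209.
Q̄ = (S₀/π) × [bracket] = (589/π) × 0.570209 = 106.91 W/m².
Ratio Q̄_A / Q̄_B = 85.990 / 106.91 = 0.8043.

Q̄_A / Q̄_B ≈ 0.804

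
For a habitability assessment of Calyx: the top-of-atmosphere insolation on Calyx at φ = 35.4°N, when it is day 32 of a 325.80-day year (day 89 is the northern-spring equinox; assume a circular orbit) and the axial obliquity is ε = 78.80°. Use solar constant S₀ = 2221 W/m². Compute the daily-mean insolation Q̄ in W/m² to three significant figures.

Q̄ ≈ 0.00 W/m²

Solar longitude: λ_s = 360° × (32 − 89)/325.80 = -62.983°, i.e. -62.983° + 360° = 297.017°.
sin δ = sin 78.80° × sin 297.017° = -0.87391, so δ = -60.916°.
cos H₀ = −tan(+35.4°) tan(-60.916°) = 1.2777 ≥ 1 ⇒ polar night, H₀ = 0 and Q̄ = 0.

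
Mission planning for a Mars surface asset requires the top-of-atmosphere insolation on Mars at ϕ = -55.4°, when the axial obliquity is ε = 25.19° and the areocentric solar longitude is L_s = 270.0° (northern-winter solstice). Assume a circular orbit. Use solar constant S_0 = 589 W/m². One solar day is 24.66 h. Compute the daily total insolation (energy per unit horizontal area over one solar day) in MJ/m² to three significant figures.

sin δ = sin 25.19° × sin 270.0° = -0.42562, so δ = -25.190°.
cos h₀ = −tan(-55.4°) tan(-25.190°) = -0.6818, h₀ = 2.3210 rad.
Bracket: h₀ sin ϕ sin δ + cos ϕ cos δ sin h₀ = 2.3210×-0.82314×-0.42562 + 0.56784×0.90490×0.73153 = 0.813150 + 0.375888 = 1.189038.
Q̄ = (S_0/π) × [bracket] = (589/π) × 1.189038 = 222.93 W/m².
Daily total = Q̄ × 24.66 h × 3600 s/h = 222.93 × 24.66 × 3600 / 10⁶ = 19.79 MJ/m².

19.8 MJ/m²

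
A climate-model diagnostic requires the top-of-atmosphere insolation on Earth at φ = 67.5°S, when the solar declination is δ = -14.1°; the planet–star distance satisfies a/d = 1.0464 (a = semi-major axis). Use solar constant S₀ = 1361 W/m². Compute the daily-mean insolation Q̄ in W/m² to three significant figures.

Q̄ ≈ 377 W/m²

cos H₀ = −tan(-67.5°) tan(-14.100°) = -0.6064, H₀ = 2.2223 rad.
Bracket: H₀ sin φ sin δ + cos φ cos δ sin H₀ = 2.2223×-0.92388×-0.24362 + 0.38268×0.96987×0.79515 = 0.500186 + 0.295120 = 0.795306.
Inverse-square distance factor (a/d)² = 1.0464² = 1.094953.
Q̄ = (S₀/π) × 1.094953 × [bracket] = (1361/π) × 1.094953 × 0.795306 = 377.3 W/m².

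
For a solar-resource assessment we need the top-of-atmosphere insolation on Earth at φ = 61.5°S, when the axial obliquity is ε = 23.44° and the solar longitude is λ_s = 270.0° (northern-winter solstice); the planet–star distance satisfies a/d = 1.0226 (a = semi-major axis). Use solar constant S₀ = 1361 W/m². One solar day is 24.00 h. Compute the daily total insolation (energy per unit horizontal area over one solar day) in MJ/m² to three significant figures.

44.5 MJ/m²

Solar declination: sin δ = sin ε · sin λ_s = sin 23.44° × sin 270.0° = -0.39779, so δ = -23.440°.
cos H₀ = −tan(-61.5°) tan(-23.440°) = -0.7985, H₀ = 2.4956 rad.
Bracket: H₀ sin φ sin δ + cos φ cos δ sin H₀ = 2.4956×-0.87882×-0.39779 + 0.47716×0.91748×0.60195 = 0.872426 + 0.263525 = 1.135951.
Inverse-square distance factor (a/d)² = 1.0226² = 1.045711.
Q̄ = (S₀/π) × 1.045711 × [bracket] = (1361/π) × 1.045711 × 1.135951 = 514.61 W/m².
Daily total = Q̄ × 24.00 h × 3600 s/h = 514.61 × 24.00 × 3600 / 10⁶ = 44.46 MJ/m².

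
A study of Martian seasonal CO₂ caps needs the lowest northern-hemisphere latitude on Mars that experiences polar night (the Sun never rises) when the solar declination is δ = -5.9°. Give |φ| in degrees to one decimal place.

Polar night requires cos H₀ = −tan φ tan δ ≥ 1, i.e. tan φ tan δ ≤ −1.
The boundary is |tan φ| · |tan δ| = 1, so |φ| = 90° − |δ| = 90° − 5.9° = 84.1° in the northern hemisphere.

|φ| = 84.1°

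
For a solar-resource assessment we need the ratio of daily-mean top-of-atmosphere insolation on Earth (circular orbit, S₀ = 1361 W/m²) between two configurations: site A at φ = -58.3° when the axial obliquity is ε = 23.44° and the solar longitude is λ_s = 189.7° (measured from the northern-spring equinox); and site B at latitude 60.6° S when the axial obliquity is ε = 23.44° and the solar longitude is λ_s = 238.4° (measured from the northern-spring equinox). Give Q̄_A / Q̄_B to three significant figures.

— Configuration A (φ=-58.3°):
Solar declination: sin δ = sin ε · sin λ_s = sin 23.44° × sin 189.7° = -0.06702, so δ = -3.843°.
cos H₀ = −tan(-58.3°) tan(-3.843°) = -0.1088, H₀ = 1.6798 rad.
Bracket: H₀ sin φ sin δ + cos φ cos δ sin H₀ = 1.6798×-0.85081×-0.06702 + 0.52547×0.99775×0.99407 = 0.095784 + 0.521179 = 0.616963.
Q̄ = (S₀/π) × [bracket] = (1361/π) × 0.616963 = 267.28 W/m².
— Configuration B (φ=-60.6°):
Solar declination: sin δ = sin ε · sin λ_s = sin 23.44° × sin 238.4° = -0.33881, so δ = -19.804°.
cos H₀ = −tan(-60.6°) tan(-19.804°) = -0.6391, H₀ = 2.2641 rad.
Bracket: H₀ sin φ sin δ + cos φ cos δ sin H₀ = 2.2641×-0.87121×-0.33881 + 0.49090×0.94086×0.76914 = 0.668305 + 0.355241 = 1.023546.
Q̄ = (S₀/π) × [bracket] = (1361/π) × 1.023546 = 443.42 W/m².
Ratio Q̄_A / Q̄_B = 267.28 / 443.42 = 0.6028.

Q̄_A / Q̄_B ≈ 0.603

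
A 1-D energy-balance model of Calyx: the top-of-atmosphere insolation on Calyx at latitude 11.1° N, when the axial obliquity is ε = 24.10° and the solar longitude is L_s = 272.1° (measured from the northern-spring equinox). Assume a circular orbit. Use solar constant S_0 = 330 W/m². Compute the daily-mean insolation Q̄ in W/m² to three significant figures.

Solar declination: sin δ = sin ε · sin L_s = sin 24.10° × sin 272.1° = -0.40806, so δ = -24.083°.
cos h₀ = −tan(+11.1°) tan(-24.083°) = 0.0877, h₀ = 1.4830 rad.
Bracket: h₀ sin ϕ sin δ + cos ϕ cos δ sin h₀ = 1.4830×0.19252×-0.40806 + 0.98129×0.91296×0.99615 = -0.116504 + 0.892429 = 0.775925.
Q̄ = (S_0/π) × [bracket] = (330/π) × 0.775925 = 81.50 W/m².

Q̄ ≈ 81.5 W/m²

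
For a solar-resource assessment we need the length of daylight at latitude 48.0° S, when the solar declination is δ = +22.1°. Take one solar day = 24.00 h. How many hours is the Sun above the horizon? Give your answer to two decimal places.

cos H₀ = −tan φ · tan δ = −tan(-48.0°) × tan(+22.100°) = 0.4510, so H₀ = 1.1029 rad = 63.19°.
Daylight = 2H₀/(2π) × 24.00 h = (1.1029/π) × 24.00 = 8.43 h.

8.43 h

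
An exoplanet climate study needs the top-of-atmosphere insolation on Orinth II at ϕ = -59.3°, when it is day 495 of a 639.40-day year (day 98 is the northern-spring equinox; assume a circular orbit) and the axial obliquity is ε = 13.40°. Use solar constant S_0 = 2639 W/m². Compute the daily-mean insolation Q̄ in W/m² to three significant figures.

Solar longitude: L_s = 360° × (495 − 98)/639.40 = 223.522°.
sin δ = sin 13.40° × sin 223.522° = -0.15959, so δ = -9.183°.
cos h₀ = −tan(-59.3°) tan(-9.183°) = -0.2723, h₀ = 1.8465 rad.
Bracket: h₀ sin ϕ sin δ + cos ϕ cos δ sin h₀ = 1.8465×-0.85985×-0.15959 + 0.51054×0.98718×0.96222 = 0.253383 + 0.484954 = 0.738337.
Q̄ = (S_0/π) × [bracket] = (2639/π) × 0.738337 = 620.2 W/m².

Q̄ ≈ 620 W/m²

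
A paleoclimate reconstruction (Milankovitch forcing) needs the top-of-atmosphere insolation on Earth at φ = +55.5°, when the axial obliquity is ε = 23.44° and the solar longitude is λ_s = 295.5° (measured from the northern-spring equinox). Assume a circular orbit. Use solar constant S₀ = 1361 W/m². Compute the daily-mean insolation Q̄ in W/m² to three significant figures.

Solar declination: sin δ = sin ε · sin λ_s = sin 23.44° × sin 295.5° = -0.35904, so δ = -21.041°.
cos H₀ = −tan(+55.5°) tan(-21.041°) = 0.5597, H₀ = 0.9767 rad.
Bracket: H₀ sin φ sin δ + cos φ cos δ sin H₀ = 0.9767×0.82413×-0.35904 + 0.56641×0.93332×0.82868 = -0.289001 + 0.438075 = 0.149074.
Q̄ = (S₀/π) × [bracket] = (1361/π) × 0.149074 = 64.58 W/m².

Q̄ ≈ 64.6 W/m²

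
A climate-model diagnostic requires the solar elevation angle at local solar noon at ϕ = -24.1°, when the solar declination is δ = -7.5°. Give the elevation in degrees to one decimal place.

At local noon the hour angle is zero, so the zenith angle equals |ϕ − δ| = |-24.1° − (-7.500°)| = 16.600°.
Elevation = 90° − 16.600° = 73.4°.

73.4°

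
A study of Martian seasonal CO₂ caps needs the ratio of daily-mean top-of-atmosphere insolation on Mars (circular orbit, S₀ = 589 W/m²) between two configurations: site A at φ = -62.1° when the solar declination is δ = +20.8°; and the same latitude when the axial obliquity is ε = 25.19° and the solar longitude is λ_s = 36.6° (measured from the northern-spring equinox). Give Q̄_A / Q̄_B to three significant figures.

— Configuration A (φ=-62.1°):
cos H₀ = −tan(-62.1°) tan(+20.800°) = 0.7174, H₀ = 0.7707 rad.
Bracket: H₀ sin φ sin δ + cos φ cos δ sin H₀ = 0.7707×-0.88377×0.35511 + 0.46793×0.93483×0.69662 = -0.241873 + 0.304726 = 0.062853.
Q̄ = (S₀/π) × [bracket] = (589/π) × 0.062853 = 11.784 W/m².
— Configuration B (φ=-62.1°):
Solar declination: sin δ = sin ε · sin λ_s = sin 25.19° × sin 36.6° = 0.25377, so δ = +14.700°.
cos H₀ = −tan(-62.1°) tan(+14.700°) = 0.4955, H₀ = 1.0524 rad.
Bracket: H₀ sin φ sin δ + cos φ cos δ sin H₀ = 1.0524×-0.88377×0.25377 + 0.46793×0.96727×0.86861 = -0.236026 + 0.393146 = 0.157120.
Q̄ = (S₀/π) × [bracket] = (589/π) × 0.157120 = 29.458 W/m².
Ratio Q̄_A / Q̄_B = 11.784 / 29.458 = 0.4000.

Q̄_A / Q̄_B ≈ 0.400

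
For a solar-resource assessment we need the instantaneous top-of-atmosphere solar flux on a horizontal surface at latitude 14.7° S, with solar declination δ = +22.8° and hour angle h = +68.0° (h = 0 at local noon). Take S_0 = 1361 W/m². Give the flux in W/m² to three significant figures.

321 W/m²

cos θ_z = sin ϕ sin δ + cos ϕ cos δ cos h = -0.098335 + 0.334032 = 0.235697.
Flux = S_0 · cos θ_z = 1361 × 0.235697 = 320.8 W/m².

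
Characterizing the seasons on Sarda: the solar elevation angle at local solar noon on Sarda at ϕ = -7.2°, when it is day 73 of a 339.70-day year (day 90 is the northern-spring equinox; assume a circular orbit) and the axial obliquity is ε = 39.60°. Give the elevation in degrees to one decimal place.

85.8°

Solar longitude: L_s = 360° × (73 − 90)/339.70 = -18.016°, i.e. -18.016° + 360° = 341.984°.
sin δ = sin 39.60° × sin 341.984° = -0.19714, so δ = -11.370°.
At local noon the hour angle is zero, so the zenith angle equals |ϕ − δ| = |-7.2° − (-11.370°)| = 4.170°.
Elevation = 90° − 4.170° = 85.8°.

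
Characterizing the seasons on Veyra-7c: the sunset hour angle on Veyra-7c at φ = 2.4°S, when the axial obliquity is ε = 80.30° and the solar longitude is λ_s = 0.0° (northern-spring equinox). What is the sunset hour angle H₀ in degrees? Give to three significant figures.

H₀ = 90.0°

Solar declination: sin δ = sin ε · sin λ_s = sin 80.30° × sin 0.0° = 0.00000, so δ = +0.000°.
cos H₀ = −tan φ · tan δ = −tan(-2.4°) × tan(+0.000°) = 0.0000, so H₀ = 1.5708 rad = 90.00°.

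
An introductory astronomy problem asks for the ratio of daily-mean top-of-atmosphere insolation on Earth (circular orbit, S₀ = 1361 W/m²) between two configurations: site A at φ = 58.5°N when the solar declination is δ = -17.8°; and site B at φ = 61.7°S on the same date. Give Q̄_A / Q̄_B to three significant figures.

Q̄_A / Q̄_B ≈ 0.165

— Configuration A (φ=+58.5°):
cos H₀ = −tan(+58.5°) tan(-17.800°) = 0.5239, H₀ = 1.0193 rad.
Bracket: H₀ sin φ sin δ + cos φ cos δ sin H₀ = 1.0193×0.85264×-0.30570 + 0.52250×0.95213×0.85176 = -0.265683 + 0.423740 = 0.158057.
Q̄ = (S₀/π) × [bracket] = (1361/π) × 0.158057 = 68.473 W/m².
— Configuration B (φ=-61.7°):
cos H₀ = −tan(-61.7°) tan(-17.800°) = -0.5963, H₀ = 2.2097 rad.
Bracket: H₀ sin φ sin δ + cos φ cos δ sin H₀ = 2.2097×-0.88048×-0.30570 + 0.47409×0.95213×0.80277 = 0.594769 + 0.362367 = 0.957136.
Q̄ = (S₀/π) × [bracket] = (1361/π) × 0.957136 = 414.65 W/m².
Ratio Q̄_A / Q̄_B = 68.473 / 414.65 = 0.1651.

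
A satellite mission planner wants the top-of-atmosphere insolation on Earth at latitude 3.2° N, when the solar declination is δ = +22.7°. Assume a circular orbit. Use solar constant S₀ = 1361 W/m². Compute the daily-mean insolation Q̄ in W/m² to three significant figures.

Q̄ ≈ 414 W/m²

cos H₀ = −tan(+3.2°) tan(+22.700°) = -0.0234, H₀ = 1.5942 rad.
Bracket: H₀ sin φ sin δ + cos φ cos δ sin H₀ = 1.5942×0.05582×0.38591 + 0.99844×0.92254×0.99973 = 0.034341 + 0.920852 = 0.955193.
Q̄ = (S₀/π) × [bracket] = (1361/π) × 0.955193 = 413.8 W/m².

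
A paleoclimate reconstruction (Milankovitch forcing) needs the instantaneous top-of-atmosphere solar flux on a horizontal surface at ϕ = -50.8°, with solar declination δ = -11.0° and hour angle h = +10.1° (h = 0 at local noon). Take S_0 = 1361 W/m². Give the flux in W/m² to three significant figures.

cos θ_z = sin ϕ sin δ + cos ϕ cos δ cos h = 0.147866 + 0.610803 = 0.758669.
Flux = S_0 · cos θ_z = 1361 × 0.758669 = 1033 W/m².

1.03e+03 W/m²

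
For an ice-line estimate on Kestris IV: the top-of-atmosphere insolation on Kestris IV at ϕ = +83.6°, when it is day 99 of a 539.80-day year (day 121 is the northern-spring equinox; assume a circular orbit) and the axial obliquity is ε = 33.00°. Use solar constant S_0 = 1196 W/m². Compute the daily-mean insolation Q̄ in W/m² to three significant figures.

Solar longitude: L_s = 360° × (99 − 121)/539.80 = -14.672°, i.e. -14.672° + 360° = 345.328°.
sin δ = sin 33.00° × sin 345.328° = -0.13795, so δ = -7.929°.
cos h₀ = −tan(+83.6°) tan(-7.929°) = 1.2417 ≥ 1 ⇒ polar night, h₀ = 0 and Q̄ = 0.

Q̄ ≈ 0.00 W/m²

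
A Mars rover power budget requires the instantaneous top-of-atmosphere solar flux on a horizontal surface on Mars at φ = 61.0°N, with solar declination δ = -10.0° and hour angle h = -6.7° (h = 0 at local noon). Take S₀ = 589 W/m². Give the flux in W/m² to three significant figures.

190 W/m²

cos θ_z = sin φ sin δ + cos φ cos δ cos h = -0.151876 + 0.474184 = 0.322308.
Flux = S₀ · cos θ_z = 589 × 0.322308 = 189.8 W/m².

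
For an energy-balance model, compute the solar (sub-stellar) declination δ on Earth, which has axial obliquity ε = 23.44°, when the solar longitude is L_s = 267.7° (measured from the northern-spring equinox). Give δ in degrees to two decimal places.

δ = -23.42°

sin δ = sin ε · sin L_s = sin 23.44° × sin 267.7° = -0.397468.
δ = arcsin(-0.397468) = -23.42°.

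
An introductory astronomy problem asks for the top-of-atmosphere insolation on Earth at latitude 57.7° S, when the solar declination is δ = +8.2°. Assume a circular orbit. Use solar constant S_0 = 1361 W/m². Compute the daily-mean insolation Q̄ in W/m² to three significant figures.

cos h₀ = −tan(-57.7°) tan(+8.200°) = 0.2279, h₀ = 1.3408 rad.
Bracket: h₀ sin ϕ sin δ + cos ϕ cos δ sin h₀ = 1.3408×-0.84526×0.14263 + 0.53435×0.98978×0.97367 = -0.161646 + 0.514963 = 0.353317.
Q̄ = (S_0/π) × [bracket] = (1361/π) × 0.353317 = 153.1 W/m².

Q̄ ≈ 153 W/m²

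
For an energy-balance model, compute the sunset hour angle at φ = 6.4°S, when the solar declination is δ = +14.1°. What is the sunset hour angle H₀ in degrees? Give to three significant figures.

H₀ = 88.4°

cos H₀ = −tan φ · tan δ = −tan(-6.4°) × tan(+14.100°) = 0.0282, so H₀ = 1.5426 rad = 88.39°.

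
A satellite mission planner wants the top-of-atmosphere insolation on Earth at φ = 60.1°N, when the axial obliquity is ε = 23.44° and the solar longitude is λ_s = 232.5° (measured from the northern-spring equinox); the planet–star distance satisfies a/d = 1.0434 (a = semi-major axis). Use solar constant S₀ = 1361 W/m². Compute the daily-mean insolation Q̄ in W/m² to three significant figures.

Solar declination: sin δ = sin ε · sin λ_s = sin 23.44° × sin 232.5° = -0.31559, so δ = -18.396°.
cos H₀ = −tan(+60.1°) tan(-18.396°) = 0.5784, H₀ = 0.9541 rad.
Bracket: H₀ sin φ sin δ + cos φ cos δ sin H₀ = 0.9541×0.86690×-0.31559 + 0.49849×0.94890×0.81577 = -0.261027 + 0.385873 = 0.124846.
Inverse-square distance factor (a/d)² = 1.0434² = 1.088684.
Q̄ = (S₀/π) × 1.088684 × [bracket] = (1361/π) × 1.088684 × 0.124846 = 58.88 W/m².

Q̄ ≈ 58.9 W/m²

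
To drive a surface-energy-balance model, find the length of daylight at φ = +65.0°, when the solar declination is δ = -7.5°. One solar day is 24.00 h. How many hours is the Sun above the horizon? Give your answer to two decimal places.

9.81 h

cos H₀ = −tan φ · tan δ = −tan(+65.0°) × tan(-7.500°) = 0.2823, so H₀ = 1.2846 rad = 73.60°.
Daylight = 2H₀/(2π) × 24.00 h = (1.2846/π) × 24.00 = 9.81 h.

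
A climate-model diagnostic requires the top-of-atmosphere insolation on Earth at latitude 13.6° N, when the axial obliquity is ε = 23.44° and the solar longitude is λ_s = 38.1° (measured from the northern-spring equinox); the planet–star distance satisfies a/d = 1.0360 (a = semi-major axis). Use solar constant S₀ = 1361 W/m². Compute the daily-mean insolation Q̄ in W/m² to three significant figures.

Solar declination: sin δ = sin ε · sin λ_s = sin 23.44° × sin 38.1° = 0.24545, so δ = +14.208°.
cos H₀ = −tan(+13.6°) tan(+14.208°) = -0.0613, H₀ = 1.6321 rad.
Bracket: H₀ sin φ sin δ + cos φ cos δ sin H₀ = 1.6321×0.23514×0.24545 + 0.97196×0.96941×0.99812 = 0.094197 + 0.940456 = 1.034653.
Inverse-square distance factor (a/d)² = 1.0360² = 1.073296.
Q̄ = (S₀/π) × 1.073296 × [bracket] = (1361/π) × 1.073296 × 1.034653 = 481.1 W/m².

Q̄ ≈ 481 W/m²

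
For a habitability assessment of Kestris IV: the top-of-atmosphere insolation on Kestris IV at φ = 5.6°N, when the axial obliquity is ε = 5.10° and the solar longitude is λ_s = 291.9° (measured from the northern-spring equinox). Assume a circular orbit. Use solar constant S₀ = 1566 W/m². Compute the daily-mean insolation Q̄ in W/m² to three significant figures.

Q̄ ≈ 488 W/m²

Solar declination: sin δ = sin ε · sin λ_s = sin 5.10° × sin 291.9° = -0.08248, so δ = -4.731°.
cos H₀ = −tan(+5.6°) tan(-4.731°) = 0.0081, H₀ = 1.5627 rad.
Bracket: H₀ sin φ sin δ + cos φ cos δ sin H₀ = 1.5627×0.09758×-0.08248 + 0.99523×0.99659×0.99997 = -0.012577 + 0.991807 = 0.979230.
Q̄ = (S₀/π) × [bracket] = (1566/π) × 0.979230 = 488.1 W/m².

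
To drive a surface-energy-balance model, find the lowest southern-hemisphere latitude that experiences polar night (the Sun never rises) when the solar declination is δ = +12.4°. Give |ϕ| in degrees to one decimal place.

|ϕ| = 77.6°

Polar night requires cos h₀ = −tan ϕ tan δ ≥ 1, i.e. tan ϕ tan δ ≤ −1.
The boundary is |tan ϕ| · |tan δ| = 1, so |ϕ| = 90° − |δ| = 90° − 12.4° = 77.6° in the southern hemisphere.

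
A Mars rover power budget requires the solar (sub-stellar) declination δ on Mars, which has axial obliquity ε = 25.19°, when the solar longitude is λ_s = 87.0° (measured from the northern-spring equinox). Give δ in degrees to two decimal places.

δ = +25.15°

sin δ = sin ε · sin λ_s = sin 25.19° × sin 87.0° = 0.425038.
δ = arcsin(0.425038) = +25.15°.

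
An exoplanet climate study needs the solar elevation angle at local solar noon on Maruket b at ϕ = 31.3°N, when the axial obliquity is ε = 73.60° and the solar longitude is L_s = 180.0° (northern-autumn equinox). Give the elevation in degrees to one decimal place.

Solar declination: sin δ = sin ε · sin L_s = sin 73.60° × sin 180.0° = 0.00000, so δ = +0.000°.
At local noon the hour angle is zero, so the zenith angle equals |ϕ − δ| = |+31.3° − (+0.000°)| = 31.300°.
Elevation = 90° − 31.300° = 58.7°.

58.7°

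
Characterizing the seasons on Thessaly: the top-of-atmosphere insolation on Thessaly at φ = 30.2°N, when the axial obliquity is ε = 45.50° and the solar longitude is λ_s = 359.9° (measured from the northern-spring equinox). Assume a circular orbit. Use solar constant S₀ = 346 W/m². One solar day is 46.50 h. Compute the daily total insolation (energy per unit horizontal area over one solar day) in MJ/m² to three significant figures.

Solar declination: sin δ = sin ε · sin λ_s = sin 45.50° × sin 359.9° = -0.00124, so δ = -0.071°.
cos H₀ = −tan(+30.2°) tan(-0.071°) = 0.0007, H₀ = 1.5701 rad.
Bracket: H₀ sin φ sin δ + cos φ cos δ sin H₀ = 1.5701×0.50302×-0.00124 + 0.86427×1.00000×1.00000 = -0.000979 + 0.864270 = 0.863291.
Q̄ = (S₀/π) × [bracket] = (346/π) × 0.863291 = 95.079 W/m².
Daily total = Q̄ × 46.50 h × 3600 s/h = 95.079 × 46.50 × 3600 / 10⁶ = 15.92 MJ/m².

15.9 MJ/m²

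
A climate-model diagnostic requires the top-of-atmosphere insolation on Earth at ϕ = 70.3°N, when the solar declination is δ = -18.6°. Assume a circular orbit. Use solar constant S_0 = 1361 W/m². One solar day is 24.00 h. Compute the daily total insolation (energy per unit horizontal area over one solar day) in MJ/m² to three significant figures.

cos h₀ = −tan(+70.3°) tan(-18.600°) = 0.9399, h₀ = 0.3484 rad.
Bracket: h₀ sin ϕ sin δ + cos ϕ cos δ sin h₀ = 0.3484×0.94147×-0.31896 + 0.33710×0.94777×0.34142 = -0.104621 + 0.109081 = 0.004460.
Q̄ = (S_0/π) × [bracket] = (1361/π) × 0.004460 = 1.9322 W/m².
Daily total = Q̄ × 24.00 h × 3600 s/h = 1.9322 × 24.00 × 3600 / 10⁶ = 0.1669 MJ/m².

0.167 MJ/m²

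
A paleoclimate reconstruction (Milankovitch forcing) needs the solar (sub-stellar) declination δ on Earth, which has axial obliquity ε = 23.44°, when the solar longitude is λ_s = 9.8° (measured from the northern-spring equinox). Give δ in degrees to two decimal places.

sin δ = sin ε · sin λ_s = sin 23.44° × sin 9.8° = 0.067707.
δ = arcsin(0.067707) = +3.88°.

δ = +3.88°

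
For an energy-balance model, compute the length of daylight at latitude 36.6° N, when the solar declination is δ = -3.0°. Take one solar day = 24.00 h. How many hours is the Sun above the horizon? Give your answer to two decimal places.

cos H₀ = −tan φ · tan δ = −tan(+36.6°) × tan(-3.000°) = 0.0389, so H₀ = 1.5319 rad = 87.77°.
Daylight = 2H₀/(2π) × 24.00 h = (1.5319/π) × 24.00 = 11.70 h.

11.70 h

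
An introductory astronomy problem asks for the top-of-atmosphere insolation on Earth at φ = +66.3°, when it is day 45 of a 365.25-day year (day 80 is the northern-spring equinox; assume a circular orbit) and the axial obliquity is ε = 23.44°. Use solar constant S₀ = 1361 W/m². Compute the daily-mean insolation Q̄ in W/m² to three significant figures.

Solar longitude: λ_s = 360° × (45 − 80)/365.25 = -34.497°, i.e. -34.497° + 360° = 325.503°.
sin δ = sin 23.44° × sin 325.503° = -0.22529, so δ = -13.020°.
cos H₀ = −tan(+66.3°) tan(-13.020°) = 0.5268, H₀ = 1.0160 rad.
Bracket: H₀ sin φ sin δ + cos φ cos δ sin H₀ = 1.0160×0.91566×-0.22529 + 0.40195×0.97429×0.85001 = -0.209590 + 0.332877 = 0.123287.
Q̄ = (S₀/π) × [bracket] = (1361/π) × 0.123287 = 53.41 W/m².

Q̄ ≈ 53.4 W/m²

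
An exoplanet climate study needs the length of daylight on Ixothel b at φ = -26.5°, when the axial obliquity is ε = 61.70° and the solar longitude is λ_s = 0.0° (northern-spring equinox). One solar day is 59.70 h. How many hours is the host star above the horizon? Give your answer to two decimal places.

Solar declination: sin δ = sin ε · sin λ_s = sin 61.70° × sin 0.0° = 0.00000, so δ = +0.000°.
cos H₀ = −tan φ · tan δ = −tan(-26.5°) × tan(+0.000°) = 0.0000, so H₀ = 1.5708 rad = 90.00°.
Daylight = 2H₀/(2π) × 59.70 h = (1.5708/π) × 59.70 = 29.85 h.

29.85 h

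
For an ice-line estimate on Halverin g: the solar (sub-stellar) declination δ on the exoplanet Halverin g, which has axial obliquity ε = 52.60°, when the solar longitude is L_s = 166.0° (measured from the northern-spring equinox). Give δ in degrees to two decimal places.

sin δ = sin ε · sin L_s = sin 52.60° × sin 166.0° = 0.192186.
δ = arcsin(0.192186) = +11.08°.

δ = +11.08°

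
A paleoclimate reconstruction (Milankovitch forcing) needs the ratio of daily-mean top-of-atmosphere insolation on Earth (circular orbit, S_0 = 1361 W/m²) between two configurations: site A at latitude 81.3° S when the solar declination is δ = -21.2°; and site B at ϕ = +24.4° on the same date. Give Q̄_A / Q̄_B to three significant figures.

— Configuration A (ϕ=-81.3°):
cos h₀ = −tan(-81.3°) tan(-21.200°) = -2.5348 ≤ −1 ⇒ polar day, h₀ = π.
Bracket: h₀ sin ϕ sin δ + cos ϕ cos δ sin h₀ = 3.1416×-0.98849×-0.36162 + 0.15126×0.93232×0.00000 = 1.122989 + 0.000000 = 1.122989.
Q̄ = (S_0/π) × [bracket] = (1361/π) × 1.122989 = 486.50 W/m².
— Configuration B (ϕ=+24.4°):
cos h₀ = −tan(+24.4°) tan(-21.200°) = 0.1759, h₀ = 1.3939 rad.
Bracket: h₀ sin ϕ sin δ + cos ϕ cos δ sin h₀ = 1.3939×0.41310×-0.36162 + 0.91068×0.93232×0.98440 = -0.208228 + 0.835800 = 0.627572.
Q̄ = (S_0/π) × [bracket] = (1361/π) × 0.627572 = 271.88 W/m².
Ratio Q̄_A / Q̄_B = 486.50 / 271.88 = 1.789.

Q̄_A / Q̄_B ≈ 1.79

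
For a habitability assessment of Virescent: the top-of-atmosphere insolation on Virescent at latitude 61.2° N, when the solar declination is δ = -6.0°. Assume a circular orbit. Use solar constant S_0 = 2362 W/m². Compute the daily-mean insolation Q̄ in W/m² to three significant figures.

cos h₀ = −tan(+61.2°) tan(-6.000°) = 0.1912, h₀ = 1.3784 rad.
Bracket: h₀ sin ϕ sin δ + cos ϕ cos δ sin h₀ = 1.3784×0.87631×-0.10453 + 0.48175×0.99452×0.98155 = -0.126262 + 0.470270 = 0.344008.
Q̄ = (S_0/π) × [bracket] = (2362/π) × 0.344008 = 258.6 W/m².

Q̄ ≈ 259 W/m²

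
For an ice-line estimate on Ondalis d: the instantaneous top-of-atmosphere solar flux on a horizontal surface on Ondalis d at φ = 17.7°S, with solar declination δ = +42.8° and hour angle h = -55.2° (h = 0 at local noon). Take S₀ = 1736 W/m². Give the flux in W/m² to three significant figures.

cos θ_z = sin φ sin δ + cos φ cos δ cos h = -0.206573 + 0.398927 = 0.192354.
Flux = S₀ · cos θ_z = 1736 × 0.192354 = 333.9 W/m².

334 W/m²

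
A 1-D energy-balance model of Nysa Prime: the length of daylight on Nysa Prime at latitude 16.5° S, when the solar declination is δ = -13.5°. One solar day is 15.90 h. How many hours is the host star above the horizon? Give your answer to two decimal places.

8.31 h

cos H₀ = −tan φ · tan δ = −tan(-16.5°) × tan(-13.500°) = -0.0711, so H₀ = 1.6420 rad = 94.08°.
Daylight = 2H₀/(2π) × 15.90 h = (1.6420/π) × 15.90 = 8.31 h.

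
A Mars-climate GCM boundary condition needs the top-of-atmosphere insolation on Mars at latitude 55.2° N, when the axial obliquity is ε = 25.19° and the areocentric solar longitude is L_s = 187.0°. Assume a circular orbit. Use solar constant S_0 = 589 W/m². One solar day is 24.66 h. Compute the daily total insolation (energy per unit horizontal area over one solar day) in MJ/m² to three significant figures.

sin δ = sin 25.19° × sin 187.0° = -0.05187, so δ = -2.973°.
cos h₀ = −tan(+55.2°) tan(-2.973°) = 0.0747, h₀ = 1.4960 rad.
Bracket: h₀ sin ϕ sin δ + cos ϕ cos δ sin h₀ = 1.4960×0.82115×-0.05187 + 0.57071×0.99865×0.99720 = -0.063719 + 0.568344 = 0.504625.
Q̄ = (S_0/π) × [bracket] = (589/π) × 0.504625 = 94.609 W/m².
Daily total = Q̄ × 24.66 h × 3600 s/h = 94.609 × 24.66 × 3600 / 10⁶ = 8.399 MJ/m².

8.40 MJ/m²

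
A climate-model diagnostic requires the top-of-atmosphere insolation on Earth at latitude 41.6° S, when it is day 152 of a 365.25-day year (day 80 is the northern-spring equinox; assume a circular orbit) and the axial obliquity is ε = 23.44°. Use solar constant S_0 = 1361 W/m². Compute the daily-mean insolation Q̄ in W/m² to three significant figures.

Q̄ ≈ 150 W/m²

Solar longitude: L_s = 360° × (152 − 80)/365.25 = 70.965°.
sin δ = sin 23.44° × sin 70.965° = 0.37604, so δ = +22.088°.
cos h₀ = −tan(-41.6°) tan(+22.088°) = 0.3603, h₀ = 1.2022 rad.
Bracket: h₀ sin ϕ sin δ + cos ϕ cos δ sin h₀ = 1.2022×-0.66393×0.37604 + 0.74780×0.92660×0.93283 = -0.300146 + 0.646369 = 0.346223.
Q̄ = (S_0/π) × [bracket] = (1361/π) × 0.346223 = 150.0 W/m².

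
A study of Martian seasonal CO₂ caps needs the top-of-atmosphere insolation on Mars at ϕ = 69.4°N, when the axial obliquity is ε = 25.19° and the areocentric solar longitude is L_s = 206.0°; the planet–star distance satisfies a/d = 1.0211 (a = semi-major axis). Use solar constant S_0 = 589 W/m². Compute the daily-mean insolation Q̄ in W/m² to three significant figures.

sin δ = sin 25.19° × sin 206.0° = -0.18658, so δ = -10.753°.
cos h₀ = −tan(+69.4°) tan(-10.753°) = 0.5053, h₀ = 1.0411 rad.
Bracket: h₀ sin ϕ sin δ + cos ϕ cos δ sin h₀ = 1.0411×0.93606×-0.18658 + 0.35184×0.98244×0.86297 = -0.181828 + 0.298296 = 0.116468.
Inverse-square distance factor (a/d)² = 1.0211² = 1.042645.
Q̄ = (S_0/π) × 1.042645 × [bracket] = (589/π) × 1.042645 × 0.116468 = 22.77 W/m².

Q̄ ≈ 22.8 W/m²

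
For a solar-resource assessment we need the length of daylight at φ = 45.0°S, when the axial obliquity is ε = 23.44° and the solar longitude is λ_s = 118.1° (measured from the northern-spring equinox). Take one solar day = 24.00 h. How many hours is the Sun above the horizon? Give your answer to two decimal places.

Solar declination: sin δ = sin ε · sin λ_s = sin 23.44° × sin 118.1° = 0.35090, so δ = +20.542°.
cos H₀ = −tan φ · tan δ = −tan(-45.0°) × tan(+20.542°) = 0.3747, so H₀ = 1.1867 rad = 67.99°.
Daylight = 2H₀/(2π) × 24.00 h = (1.1867/π) × 24.00 = 9.07 h.

9.07 h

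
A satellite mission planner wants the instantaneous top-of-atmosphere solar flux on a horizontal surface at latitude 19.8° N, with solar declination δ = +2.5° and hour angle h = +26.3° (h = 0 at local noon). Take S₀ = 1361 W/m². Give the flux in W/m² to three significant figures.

cos θ_z = sin φ sin δ + cos φ cos δ cos h = 0.014776 + 0.842684 = 0.857460.
Flux = S₀ · cos θ_z = 1361 × 0.857460 = 1167 W/m².

1.17e+03 W/m²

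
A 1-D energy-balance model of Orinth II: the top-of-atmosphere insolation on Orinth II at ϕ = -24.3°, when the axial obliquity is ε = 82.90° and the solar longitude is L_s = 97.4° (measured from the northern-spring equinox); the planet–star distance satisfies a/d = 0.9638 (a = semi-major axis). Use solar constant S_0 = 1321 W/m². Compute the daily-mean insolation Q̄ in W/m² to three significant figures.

Solar declination: sin δ = sin ε · sin L_s = sin 82.90° × sin 97.4° = 0.98407, so δ = +79.758°.
cos h₀ = −tan(-24.3°) tan(+79.758°) = 2.4990 ≥ 1 ⇒ polar night, h₀ = 0 and Q̄ = 0.
Inverse-square distance factor (a/d)² = 0.9638² = 0.928910.

Q̄ ≈ 0.00 W/m²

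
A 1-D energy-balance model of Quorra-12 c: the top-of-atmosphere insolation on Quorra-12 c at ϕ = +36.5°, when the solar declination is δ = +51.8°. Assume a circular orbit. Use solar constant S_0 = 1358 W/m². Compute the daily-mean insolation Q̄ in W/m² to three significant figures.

Q̄ ≈ 638 W/m²

cos h₀ = −tan(+36.5°) tan(+51.800°) = -0.9403, h₀ = 2.7944 rad.
Bracket: h₀ sin ϕ sin δ + cos ϕ cos δ sin h₀ = 2.7944×0.59482×0.78586 + 0.80386×0.61841×0.34028 = 1.306229 + 0.169158 = 1.475387.
Q̄ = (S_0/π) × [bracket] = (1358/π) × 1.475387 = 637.8 W/m².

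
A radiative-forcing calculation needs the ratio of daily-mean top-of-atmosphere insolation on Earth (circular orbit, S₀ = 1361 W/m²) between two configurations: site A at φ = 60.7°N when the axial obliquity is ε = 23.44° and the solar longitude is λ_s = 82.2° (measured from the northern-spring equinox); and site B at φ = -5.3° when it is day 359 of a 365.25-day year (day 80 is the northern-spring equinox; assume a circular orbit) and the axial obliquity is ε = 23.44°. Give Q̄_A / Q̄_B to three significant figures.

— Configuration A (φ=+60.7°):
Solar declination: sin δ = sin ε · sin λ_s = sin 23.44° × sin 82.2° = 0.39411, so δ = +23.210°.
cos H₀ = −tan(+60.7°) tan(+23.210°) = -0.7641, H₀ = 2.4405 rad.
Bracket: H₀ sin φ sin δ + cos φ cos δ sin H₀ = 2.4405×0.87207×0.39411 + 0.48938×0.91906×0.64505 = 0.838779 + 0.290124 = 1.128903.
Q̄ = (S₀/π) × [bracket] = (1361/π) × 1.128903 = 489.06 W/m².
— Configuration B (φ=-5.3°):
Solar longitude: λ_s = 360° × (359 − 80)/365.25 = 274.990°.
sin δ = sin 23.44° × sin 274.990° = -0.39628, so δ = -23.346°.
cos H₀ = −tan(-5.3°) tan(-23.346°) = -0.0400, H₀ = 1.6108 rad.
Bracket: H₀ sin φ sin δ + cos φ cos δ sin H₀ = 1.6108×-0.09237×-0.39628 + 0.99572×0.91813×0.99920 = 0.058962 + 0.913469 = 0.972431.
Q̄ = (S₀/π) × [bracket] = (1361/π) × 0.972431 = 421.28 W/m².
Ratio Q̄_A / Q̄_B = 489.06 / 421.28 = 1.161.

Q̄_A / Q̄_B ≈ 1.16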